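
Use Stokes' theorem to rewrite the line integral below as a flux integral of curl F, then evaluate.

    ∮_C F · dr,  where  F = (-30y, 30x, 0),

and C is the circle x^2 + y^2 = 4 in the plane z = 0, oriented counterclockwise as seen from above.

Let S be the flat disk x^2 + y^2 ≤ 4 in the plane z = 0, with upward unit normal n̂ = ẑ. By Stokes' theorem,

    ∮_C F · dr = ∬_S (∇ × F) · n̂ dS = ∬_D (curl F)_z dA,

where D is the disk x^2 + y^2 ≤ 4.

Compute the curl of F = (-30y, 30x, 0):
    (∇ × F)_x = ∂F_z/∂y - ∂F_y/∂z = 0,
    (∇ × F)_y = ∂F_x/∂z - ∂F_z/∂x = 0,
    (∇ × F)_z = ∂F_y/∂x - ∂F_x/∂y = 60.

On z = 0, (curl F)_z = 60.

Convert to polar (x = r cos θ, y = r sin θ, dA = r dr dθ); the integrand becomes 60, so

    ∬_D (curl F)_z dA = ∫_0^{2π} ∫_0^{2} (60) · r dr dθ.

Inner (r from 0 to 2): 120.
Outer (θ from 0 to 2π): 240π.

Therefore ∮_C F · dr = 240π.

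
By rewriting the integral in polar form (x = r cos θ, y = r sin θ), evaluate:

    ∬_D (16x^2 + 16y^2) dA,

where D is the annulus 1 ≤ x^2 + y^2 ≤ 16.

The region D is 1 ≤ r ≤ 4, 0 ≤ θ ≤ 2π in polar coordinates, where x = r cos(θ), y = r sin(θ), and dA = r dr dθ.

Under the substitution, the integrand becomes 16r^2, so

    ∬_D (16x^2 + 16y^2) dA = ∫_{0}^{2π} ∫_{1}^{4} (16r^2) · r dr dθ.

Inner integral (in r): ∫_{1}^{4} (16r^2) · r dr = 1020.

Outer integral (in θ): ∫_{0}^{2π} (1020) dθ = 2040π.

Therefore ∬_D (16x^2 + 16y^2) dA = 2040π.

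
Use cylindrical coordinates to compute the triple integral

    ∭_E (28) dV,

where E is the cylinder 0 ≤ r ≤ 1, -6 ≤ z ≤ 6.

In cylindrical coordinates, x = r cos(θ), y = r sin(θ), z = z, and dV = r dr dθ dz.

The integrand becomes 28, so

    ∭_E (28) dV = ∫_{0}^{2π} ∫_{0}^{1} ∫_{-6}^{6} (28) · r dz dr dθ.

Inner (z): 336r.
Middle (r from 0 to 1): 168.
Outer (θ): 336π.

Therefore the triple integral equals 336π.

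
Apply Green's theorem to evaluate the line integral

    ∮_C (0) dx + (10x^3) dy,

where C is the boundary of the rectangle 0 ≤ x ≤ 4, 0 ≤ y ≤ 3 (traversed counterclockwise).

Green's theorem converts the closed line integral into a double integral over the enclosed region D:

    ∮_C P dx + Q dy = ∬_D (∂Q/∂x - ∂P/∂y) dA.

Here P = 0, Q = 10x^3, so

    ∂Q/∂x = 30x^2,    ∂P/∂y = 0,
    ∂Q/∂x - ∂P/∂y = 30x^2.

D is the region 0 ≤ x ≤ 4, 0 ≤ y ≤ 3. Evaluating the double integral:

    ∬_D (30x^2) dA = ∫_0^{4} ∫_0^{3} (30x^2) dy dx.

Inner (y from 0 to 3): 90x^2.
Outer (x from 0 to 4): 1920.

Therefore ∮_C P dx + Q dy = 1920.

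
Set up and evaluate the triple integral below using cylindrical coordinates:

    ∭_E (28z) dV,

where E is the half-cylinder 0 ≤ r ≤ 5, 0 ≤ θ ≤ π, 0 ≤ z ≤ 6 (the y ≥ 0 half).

In cylindrical coordinates, x = r cos(θ), y = r sin(θ), z = z, and dV = r dr dθ dz.

The integrand becomes 28z, so

    ∭_E (28z) dV = ∫_{0}^{π} ∫_{0}^{5} ∫_{0}^{6} (28z) · r dz dr dθ.

Inner (z): 504r.
Middle (r from 0 to 5): 6300.
Outer (θ): 6300π.

Therefore the triple integral equals 6300π.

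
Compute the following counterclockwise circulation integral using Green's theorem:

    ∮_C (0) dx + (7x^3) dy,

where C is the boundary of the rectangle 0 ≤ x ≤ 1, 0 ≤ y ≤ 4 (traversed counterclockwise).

Green's theorem converts the closed line integral into a double integral over the enclosed region D:

    ∮_C P dx + Q dy = ∬_D (∂Q/∂x - ∂P/∂y) dA.

Here P = 0, Q = 7x^3, so

    ∂Q/∂x = 21x^2,    ∂P/∂y = 0,
    ∂Q/∂x - ∂P/∂y = 21x^2.

D is the region 0 ≤ x ≤ 1, 0 ≤ y ≤ 4. Evaluating the double integral:

    ∬_D (21x^2) dA = ∫_0^{1} ∫_0^{4} (21x^2) dy dx.

Inner (y from 0 to 4): 84x^2.
Outer (x from 0 to 1): 28.

Therefore ∮_C P dx + Q dy = 28.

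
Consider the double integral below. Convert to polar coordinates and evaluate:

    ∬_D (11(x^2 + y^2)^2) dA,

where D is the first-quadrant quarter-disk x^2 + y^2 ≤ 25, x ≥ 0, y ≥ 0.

The region D is 0 ≤ r ≤ 5, 0 ≤ θ ≤ π/2 in polar coordinates, where x = r cos(θ), y = r sin(θ), and dA = r dr dθ.

Under the substitution, the integrand becomes 11r^4, so

    ∬_D (11(x^2 + y^2)^2) dA = ∫_{0}^{π/2} ∫_{0}^{5} (11r^4) · r dr dθ.

Inner integral (in r): ∫_{0}^{5} (11r^4) · r dr = 171875/6.

Outer integral (in θ): ∫_{0}^{π/2} (171875/6) dθ = 171875π/12.

Therefore ∬_D (11(x^2 + y^2)^2) dA = 171875π/12.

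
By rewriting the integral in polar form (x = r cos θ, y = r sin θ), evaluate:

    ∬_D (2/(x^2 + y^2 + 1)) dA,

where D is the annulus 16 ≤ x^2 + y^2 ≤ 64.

The region D is 4 ≤ r ≤ 8, 0 ≤ θ ≤ 2π in polar coordinates, where x = r cos(θ), y = r sin(θ), and dA = r dr dθ.

Under the substitution, the integrand becomes 2/(r^2 + 1), so

    ∬_D (2/(x^2 + y^2 + 1)) dA = ∫_{0}^{2π} ∫_{4}^{8} (2/(r^2 + 1)) · r dr dθ.

Inner integral (in r): ∫_{4}^{8} (2/(r^2 + 1)) · r dr = log(65/17).

Outer integral (in θ): ∫_{0}^{2π} (log(65/17)) dθ = log((65/17)^(2π)).

Therefore ∬_D (2/(x^2 + y^2 + 1)) dA = log((65/17)^(2π)).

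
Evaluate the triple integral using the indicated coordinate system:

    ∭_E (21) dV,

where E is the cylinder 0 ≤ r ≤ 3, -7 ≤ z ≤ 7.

In cylindrical coordinates, x = r cos(θ), y = r sin(θ), z = z, and dV = r dr dθ dz.

The integrand becomes 21, so

    ∭_E (21) dV = ∫_{0}^{2π} ∫_{0}^{3} ∫_{-7}^{7} (21) · r dz dr dθ.

Inner (z): 294r.
Middle (r from 0 to 3): 1323.
Outer (θ): 2646π.

Therefore the triple integral equals 2646π.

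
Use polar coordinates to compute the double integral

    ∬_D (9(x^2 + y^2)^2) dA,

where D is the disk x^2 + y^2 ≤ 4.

The region D is 0 ≤ r ≤ 2, 0 ≤ θ ≤ 2π in polar coordinates, where x = r cos(θ), y = r sin(θ), and dA = r dr dθ.

Under the substitution, the integrand becomes 9r^4, so

    ∬_D (9(x^2 + y^2)^2) dA = ∫_{0}^{2π} ∫_{0}^{2} (9r^4) · r dr dθ.

Inner integral (in r): ∫_{0}^{2} (9r^4) · r dr = 96.

Outer integral (in θ): ∫_{0}^{2π} (96) dθ = 192π.

Therefore ∬_D (9(x^2 + y^2)^2) dA = 192π.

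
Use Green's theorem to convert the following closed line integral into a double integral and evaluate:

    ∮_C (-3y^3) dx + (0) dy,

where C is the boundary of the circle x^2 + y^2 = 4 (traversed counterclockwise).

Green's theorem converts the closed line integral into a double integral over the enclosed region D:

    ∮_C P dx + Q dy = ∬_D (∂Q/∂x - ∂P/∂y) dA.

Here P = -3y^3, Q = 0, so

    ∂Q/∂x = 0,    ∂P/∂y = -9y^2,
    ∂Q/∂x - ∂P/∂y = 9y^2.

D is the region x^2 + y^2 ≤ 4. Evaluating the double integral:

In polar coordinates (x = r cos θ, y = r sin θ, dA = r dr dθ) the integrand becomes 9r^2sin(θ)^2, so

    ∬_D (9y^2) dA = ∫_0^{2π} ∫_0^{2} (9r^2sin(θ)^2) · r dr dθ.

Inner (r from 0 to 2): 36sin(θ)^2.
Outer (θ from 0 to 2π): 36π.

Therefore ∮_C P dx + Q dy = 36π.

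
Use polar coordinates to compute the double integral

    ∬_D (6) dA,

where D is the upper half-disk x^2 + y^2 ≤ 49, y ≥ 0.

The region D is 0 ≤ r ≤ 7, 0 ≤ θ ≤ π in polar coordinates, where x = r cos(θ), y = r sin(θ), and dA = r dr dθ.

Under the substitution, the integrand becomes 6, so

    ∬_D (6) dA = ∫_{0}^{π} ∫_{0}^{7} (6) · r dr dθ.

Inner integral (in r): ∫_{0}^{7} (6) · r dr = 147.

Outer integral (in θ): ∫_{0}^{π} (147) dθ = 147π.

Therefore ∬_D (6) dA = 147π.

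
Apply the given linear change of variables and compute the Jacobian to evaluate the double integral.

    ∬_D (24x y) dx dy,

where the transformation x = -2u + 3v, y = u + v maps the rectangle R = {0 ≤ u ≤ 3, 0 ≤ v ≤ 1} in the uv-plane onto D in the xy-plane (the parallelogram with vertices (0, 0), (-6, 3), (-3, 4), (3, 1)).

Compute the Jacobian determinant of (x, y) with respect to (u, v):

    ∂(x,y)/∂(u,v) = | -2  3 | = (-2)(1) - (3)(1) = -5.
                   | 1  1 |

Its absolute value is |J| = 5 (the area scaling factor).

Substituting x = -2u + 3v, y = u + v into the integrand,

    24x y → -48u^2 + 24u v + 72v^2,

so the integral becomes

    ∬_R (-48u^2 + 24u v + 72v^2) · |J| du dv = ∫_0^3 ∫_0^1 (-240u^2 + 120u v + 360v^2) dv du.

Inner (v): -240u^2 + 60u + 120.
Outer (u): -1530.

Therefore ∬_D (24x y) dx dy = -1530.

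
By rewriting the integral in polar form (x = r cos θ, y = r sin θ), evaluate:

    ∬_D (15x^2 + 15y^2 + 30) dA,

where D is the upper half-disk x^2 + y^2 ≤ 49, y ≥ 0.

The region D is 0 ≤ r ≤ 7, 0 ≤ θ ≤ π in polar coordinates, where x = r cos(θ), y = r sin(θ), and dA = r dr dθ.

Under the substitution, the integrand becomes 15r^2 + 30, so

    ∬_D (15x^2 + 15y^2 + 30) dA = ∫_{0}^{π} ∫_{0}^{7} (15r^2 + 30) · r dr dθ.

Inner integral (in r): ∫_{0}^{7} (15r^2 + 30) · r dr = 38955/4.

Outer integral (in θ): ∫_{0}^{π} (38955/4) dθ = 38955π/4.

Therefore ∬_D (15x^2 + 15y^2 + 30) dA = 38955π/4.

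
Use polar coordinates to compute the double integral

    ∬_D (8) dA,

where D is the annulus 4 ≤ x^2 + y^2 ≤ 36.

The region D is 2 ≤ r ≤ 6, 0 ≤ θ ≤ 2π in polar coordinates, where x = r cos(θ), y = r sin(θ), and dA = r dr dθ.

Under the substitution, the integrand becomes 8, so

    ∬_D (8) dA = ∫_{0}^{2π} ∫_{2}^{6} (8) · r dr dθ.

Inner integral (in r): ∫_{2}^{6} (8) · r dr = 128.

Outer integral (in θ): ∫_{0}^{2π} (128) dθ = 256π.

Therefore ∬_D (8) dA = 256π.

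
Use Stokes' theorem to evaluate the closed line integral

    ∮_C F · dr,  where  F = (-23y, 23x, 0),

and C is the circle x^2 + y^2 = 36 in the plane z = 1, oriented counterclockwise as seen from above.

Let S be the flat disk x^2 + y^2 ≤ 36 in the plane z = 1, with upward unit normal n̂ = ẑ. By Stokes' theorem,

    ∮_C F · dr = ∬_S (∇ × F) · n̂ dS = ∬_D (curl F)_z dA,

where D is the disk x^2 + y^2 ≤ 36.

Compute the curl of F = (-23y, 23x, 0):
    (∇ × F)_x = ∂F_z/∂y - ∂F_y/∂z = 0,
    (∇ × F)_y = ∂F_x/∂z - ∂F_z/∂x = 0,
    (∇ × F)_z = ∂F_y/∂x - ∂F_x/∂y = 46.

On z = 1, (curl F)_z = 46.

Convert to polar (x = r cos θ, y = r sin θ, dA = r dr dθ); the integrand becomes 46, so

    ∬_D (curl F)_z dA = ∫_0^{2π} ∫_0^{6} (46) · r dr dθ.

Inner (r from 0 to 6): 828.
Outer (θ from 0 to 2π): 1656π.

Therefore ∮_C F · dr = 1656π.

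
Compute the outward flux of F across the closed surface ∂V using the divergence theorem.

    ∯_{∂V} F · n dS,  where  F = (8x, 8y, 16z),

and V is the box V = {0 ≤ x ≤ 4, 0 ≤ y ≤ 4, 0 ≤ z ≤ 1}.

By the divergence theorem,

    ∯_{∂V} F · n dS = ∭_V (∇ · F) dV.

Compute the divergence:
    ∇ · F = ∂F_x/∂x + ∂F_y/∂y + ∂F_z/∂z = 8 + 8 + 16 = 32.

V is a rectangular box, so dV = dx dy dz with 0 ≤ x ≤ 4, 0 ≤ y ≤ 4, 0 ≤ z ≤ 1.

Integrate (32) over V as an iterated integral:

    ∭_V (∇·F) dV = ∫_0^{4} ∫_0^{4} ∫_0^{1} (32) dz dy dx.

Inner (z from 0 to 1): 32.
Middle (y from 0 to 4): 128.
Outer (x from 0 to 4): 512.

Therefore ∯_{∂V} F · n dS = 512.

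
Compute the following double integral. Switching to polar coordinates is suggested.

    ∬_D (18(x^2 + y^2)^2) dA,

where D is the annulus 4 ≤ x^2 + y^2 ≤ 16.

The region D is 2 ≤ r ≤ 4, 0 ≤ θ ≤ 2π in polar coordinates, where x = r cos(θ), y = r sin(θ), and dA = r dr dθ.

Under the substitution, the integrand becomes 18r^4, so

    ∬_D (18(x^2 + y^2)^2) dA = ∫_{0}^{2π} ∫_{2}^{4} (18r^4) · r dr dθ.

Inner integral (in r): ∫_{2}^{4} (18r^4) · r dr = 12096.

Outer integral (in θ): ∫_{0}^{2π} (12096) dθ = 24192π.

Therefore ∬_D (18(x^2 + y^2)^2) dA = 24192π.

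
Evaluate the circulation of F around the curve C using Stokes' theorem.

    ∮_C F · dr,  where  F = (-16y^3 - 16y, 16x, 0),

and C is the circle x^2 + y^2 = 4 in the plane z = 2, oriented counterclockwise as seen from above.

Let S be the flat disk x^2 + y^2 ≤ 4 in the plane z = 2, with upward unit normal n̂ = ẑ. By Stokes' theorem,

    ∮_C F · dr = ∬_S (∇ × F) · n̂ dS = ∬_D (curl F)_z dA,

where D is the disk x^2 + y^2 ≤ 4.

Compute the curl of F = (-16y^3 - 16y, 16x, 0):
    (∇ × F)_x = ∂F_z/∂y - ∂F_y/∂z = 0,
    (∇ × F)_y = ∂F_x/∂z - ∂F_z/∂x = 0,
    (∇ × F)_z = ∂F_y/∂x - ∂F_x/∂y = 48y^2 + 32.

On z = 2, (curl F)_z = 48y^2 + 32.

Convert to polar (x = r cos θ, y = r sin θ, dA = r dr dθ); the integrand becomes 48r^2sin(θ)^2 + 32, so

    ∬_D (curl F)_z dA = ∫_0^{2π} ∫_0^{2} (48r^2sin(θ)^2 + 32) · r dr dθ.

Inner (r from 0 to 2): 192sin(θ)^2 + 64.
Outer (θ from 0 to 2π): 320π.

Therefore ∮_C F · dr = 320π.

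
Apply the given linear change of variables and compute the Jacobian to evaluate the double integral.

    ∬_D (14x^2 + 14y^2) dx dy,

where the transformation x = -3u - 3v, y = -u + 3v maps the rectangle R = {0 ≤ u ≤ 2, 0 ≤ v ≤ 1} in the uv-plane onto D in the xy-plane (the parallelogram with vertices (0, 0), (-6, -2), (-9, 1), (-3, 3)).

Compute the Jacobian determinant of (x, y) with respect to (u, v):

    ∂(x,y)/∂(u,v) = | -3  -3 | = (-3)(3) - (-3)(-1) = -12.
                   | -1  3 |

Its absolute value is |J| = 12 (the area scaling factor).

Substituting x = -3u - 3v, y = -u + 3v into the integrand,

    14x^2 + 14y^2 → 140u^2 + 168u v + 252v^2,

so the integral becomes

    ∬_R (140u^2 + 168u v + 252v^2) · |J| du dv = ∫_0^2 ∫_0^1 (1680u^2 + 2016u v + 3024v^2) dv du.

Inner (v): 1680u^2 + 1008u + 1008.
Outer (u): 8512.

Therefore ∬_D (14x^2 + 14y^2) dx dy = 8512.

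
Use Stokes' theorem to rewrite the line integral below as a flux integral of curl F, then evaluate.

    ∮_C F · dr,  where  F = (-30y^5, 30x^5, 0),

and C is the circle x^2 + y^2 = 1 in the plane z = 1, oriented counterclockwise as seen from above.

Let S be the flat disk x^2 + y^2 ≤ 1 in the plane z = 1, with upward unit normal n̂ = ẑ. By Stokes' theorem,

    ∮_C F · dr = ∬_S (∇ × F) · n̂ dS = ∬_D (curl F)_z dA,

where D is the disk x^2 + y^2 ≤ 1.

Compute the curl of F = (-30y^5, 30x^5, 0):
    (∇ × F)_x = ∂F_z/∂y - ∂F_y/∂z = 0,
    (∇ × F)_y = ∂F_x/∂z - ∂F_z/∂x = 0,
    (∇ × F)_z = ∂F_y/∂x - ∂F_x/∂y = 150x^4 + 150y^4.

On z = 1, (curl F)_z = 150x^4 + 150y^4.

Convert to polar (x = r cos θ, y = r sin θ, dA = r dr dθ); the integrand becomes 150r^4(sin(θ)^4 + cos(θ)^4), so

    ∬_D (curl F)_z dA = ∫_0^{2π} ∫_0^{1} (150r^4(sin(θ)^4 + cos(θ)^4)) · r dr dθ.

Inner (r from 0 to 1): 25sin(θ)^4 + 25cos(θ)^4.
Outer (θ from 0 to 2π): 75π/2.

Therefore ∮_C F · dr = 75π/2.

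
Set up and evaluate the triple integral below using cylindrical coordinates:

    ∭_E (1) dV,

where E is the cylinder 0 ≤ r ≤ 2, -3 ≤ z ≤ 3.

In cylindrical coordinates, x = r cos(θ), y = r sin(θ), z = z, and dV = r dr dθ dz.

The integrand becomes 1, so

    ∭_E (1) dV = ∫_{0}^{2π} ∫_{0}^{2} ∫_{-3}^{3} (1) · r dz dr dθ.

Inner (z): 6r.
Middle (r from 0 to 2): 12.
Outer (θ): 24π.

Therefore the triple integral equals 24π.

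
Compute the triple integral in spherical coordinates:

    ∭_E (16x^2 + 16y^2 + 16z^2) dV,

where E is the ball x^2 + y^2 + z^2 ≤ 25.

In spherical coordinates, x = ρ sin(φ) cos(θ), y = ρ sin(φ) sin(θ), z = ρ cos(φ), and dV = ρ^2 sin(φ) dρ dφ dθ.

The integrand becomes 16ρ^2, so

    ∭_E (16x^2 + 16y^2 + 16z^2) dV = ∫_{0}^{2π} ∫_{0}^{π} ∫_{0}^{5} (16ρ^2) · ρ^2 sin(φ) dρ dφ dθ.

Inner (ρ): 10000sin(φ).
Middle (φ): 20000.
Outer (θ): 40000π.

Therefore the triple integral equals 40000π.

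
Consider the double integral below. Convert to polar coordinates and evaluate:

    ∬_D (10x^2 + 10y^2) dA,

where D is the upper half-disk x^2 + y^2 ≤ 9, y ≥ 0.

The region D is 0 ≤ r ≤ 3, 0 ≤ θ ≤ π in polar coordinates, where x = r cos(θ), y = r sin(θ), and dA = r dr dθ.

Under the substitution, the integrand becomes 10r^2, so

    ∬_D (10x^2 + 10y^2) dA = ∫_{0}^{π} ∫_{0}^{3} (10r^2) · r dr dθ.

Inner integral (in r): ∫_{0}^{3} (10r^2) · r dr = 405/2.

Outer integral (in θ): ∫_{0}^{π} (405/2) dθ = 405π/2.

Therefore ∬_D (10x^2 + 10y^2) dA = 405π/2.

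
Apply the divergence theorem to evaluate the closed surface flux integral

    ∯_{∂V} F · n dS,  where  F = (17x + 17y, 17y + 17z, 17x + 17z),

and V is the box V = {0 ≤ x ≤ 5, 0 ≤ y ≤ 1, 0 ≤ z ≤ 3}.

By the divergence theorem,

    ∯_{∂V} F · n dS = ∭_V (∇ · F) dV.

Compute the divergence:
    ∇ · F = ∂F_x/∂x + ∂F_y/∂y + ∂F_z/∂z = 17 + 17 + 17 = 51.

V is a rectangular box, so dV = dx dy dz with 0 ≤ x ≤ 5, 0 ≤ y ≤ 1, 0 ≤ z ≤ 3.

Integrate (51) over V as an iterated integral:

    ∭_V (∇·F) dV = ∫_0^{5} ∫_0^{1} ∫_0^{3} (51) dz dy dx.

Inner (z from 0 to 3): 153.
Middle (y from 0 to 1): 153.
Outer (x from 0 to 5): 765.

Therefore ∯_{∂V} F · n dS = 765.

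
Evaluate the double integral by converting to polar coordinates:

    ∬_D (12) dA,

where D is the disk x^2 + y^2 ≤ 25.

The region D is 0 ≤ r ≤ 5, 0 ≤ θ ≤ 2π in polar coordinates, where x = r cos(θ), y = r sin(θ), and dA = r dr dθ.

Under the substitution, the integrand becomes 12, so

    ∬_D (12) dA = ∫_{0}^{2π} ∫_{0}^{5} (12) · r dr dθ.

Inner integral (in r): ∫_{0}^{5} (12) · r dr = 150.

Outer integral (in θ): ∫_{0}^{2π} (150) dθ = 300π.

Therefore ∬_D (12) dA = 300π.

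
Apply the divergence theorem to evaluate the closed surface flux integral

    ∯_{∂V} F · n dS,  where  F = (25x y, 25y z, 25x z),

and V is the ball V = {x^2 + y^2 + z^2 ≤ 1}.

By the divergence theorem,

    ∯_{∂V} F · n dS = ∭_V (∇ · F) dV.

Compute the divergence:
    ∇ · F = ∂F_x/∂x + ∂F_y/∂y + ∂F_z/∂z = 25y + 25z + 25x = 25x + 25y + 25z.

In spherical coordinates, x = ρ sin(φ) cos(θ), y = ρ sin(φ) sin(θ), z = ρ cos(φ), dV = ρ^2 sin(φ) dρ dφ dθ, with 0 ≤ ρ ≤ 1, 0 ≤ φ ≤ π, 0 ≤ θ ≤ 2π.

The integrand, after substitution and multiplying by the volume element, becomes (25ρ (sqrt(2)sin(φ)sin(θ + π/4) + cos(φ))) · ρ^2 sin(φ), so

    ∭_V (∇·F) dV = ∫_0^{2π} ∫_0^{π} ∫_0^{1} (25ρ (sqrt(2)sin(φ)sin(θ + π/4) + cos(φ))) · ρ^2 sin(φ) dρ dφ dθ.

Inner (ρ from 0 to 1): 25(sqrt(2)sin(φ)sin(θ + π/4) + cos(φ))sin(φ)/4.
Middle (φ from 0 to π): 25sqrt(2)π sin(θ + π/4)/8.
Outer (θ from 0 to 2π): 0.

Therefore ∯_{∂V} F · n dS = 0.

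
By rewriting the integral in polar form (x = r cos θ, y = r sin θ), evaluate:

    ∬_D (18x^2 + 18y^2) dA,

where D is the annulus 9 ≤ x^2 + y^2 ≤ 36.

The region D is 3 ≤ r ≤ 6, 0 ≤ θ ≤ 2π in polar coordinates, where x = r cos(θ), y = r sin(θ), and dA = r dr dθ.

Under the substitution, the integrand becomes 18r^2, so

    ∬_D (18x^2 + 18y^2) dA = ∫_{0}^{2π} ∫_{3}^{6} (18r^2) · r dr dθ.

Inner integral (in r): ∫_{3}^{6} (18r^2) · r dr = 10935/2.

Outer integral (in θ): ∫_{0}^{2π} (10935/2) dθ = 10935π.

Therefore ∬_D (18x^2 + 18y^2) dA = 10935π.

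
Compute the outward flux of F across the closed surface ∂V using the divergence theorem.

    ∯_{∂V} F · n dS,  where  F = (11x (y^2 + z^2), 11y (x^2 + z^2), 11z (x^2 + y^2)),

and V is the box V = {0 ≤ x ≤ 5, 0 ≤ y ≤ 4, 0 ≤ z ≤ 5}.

By the divergence theorem,

    ∯_{∂V} F · n dS = ∭_V (∇ · F) dV.

Compute the divergence:
    ∇ · F = ∂F_x/∂x + ∂F_y/∂y + ∂F_z/∂z = 11y^2 + 11z^2 + 11x^2 + 11z^2 + 11x^2 + 11y^2 = 22x^2 + 22y^2 + 22z^2.

V is a rectangular box, so dV = dx dy dz with 0 ≤ x ≤ 5, 0 ≤ y ≤ 4, 0 ≤ z ≤ 5.

Integrate (22x^2 + 22y^2 + 22z^2) over V as an iterated integral:

    ∭_V (∇·F) dV = ∫_0^{5} ∫_0^{4} ∫_0^{5} (22x^2 + 22y^2 + 22z^2) dz dy dx.

Inner (z from 0 to 5): 110x^2 + 110y^2 + 2750/3.
Middle (y from 0 to 4): 440x^2 + 18040/3.
Outer (x from 0 to 5): 48400.

Therefore ∯_{∂V} F · n dS = 48400.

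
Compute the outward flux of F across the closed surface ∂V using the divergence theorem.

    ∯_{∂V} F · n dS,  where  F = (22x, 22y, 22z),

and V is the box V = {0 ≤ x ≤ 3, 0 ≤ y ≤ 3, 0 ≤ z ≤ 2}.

By the divergence theorem,

    ∯_{∂V} F · n dS = ∭_V (∇ · F) dV.

Compute the divergence:
    ∇ · F = ∂F_x/∂x + ∂F_y/∂y + ∂F_z/∂z = 22 + 22 + 22 = 66.

V is a rectangular box, so dV = dx dy dz with 0 ≤ x ≤ 3, 0 ≤ y ≤ 3, 0 ≤ z ≤ 2.

Integrate (66) over V as an iterated integral:

    ∭_V (∇·F) dV = ∫_0^{3} ∫_0^{3} ∫_0^{2} (66) dz dy dx.

Inner (z from 0 to 2): 132.
Middle (y from 0 to 3): 396.
Outer (x from 0 to 3): 1188.

Therefore ∯_{∂V} F · n dS = 1188.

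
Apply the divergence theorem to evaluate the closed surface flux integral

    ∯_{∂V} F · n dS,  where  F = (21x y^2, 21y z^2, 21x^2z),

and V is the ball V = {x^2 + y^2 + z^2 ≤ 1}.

By the divergence theorem,

    ∯_{∂V} F · n dS = ∭_V (∇ · F) dV.

Compute the divergence:
    ∇ · F = ∂F_x/∂x + ∂F_y/∂y + ∂F_z/∂z = 21y^2 + 21z^2 + 21x^2 = 21x^2 + 21y^2 + 21z^2.

In spherical coordinates, x = ρ sin(φ) cos(θ), y = ρ sin(φ) sin(θ), z = ρ cos(φ), dV = ρ^2 sin(φ) dρ dφ dθ, with 0 ≤ ρ ≤ 1, 0 ≤ φ ≤ π, 0 ≤ θ ≤ 2π.

The integrand, after substitution and multiplying by the volume element, becomes (21ρ^2) · ρ^2 sin(φ), so

    ∭_V (∇·F) dV = ∫_0^{2π} ∫_0^{π} ∫_0^{1} (21ρ^2) · ρ^2 sin(φ) dρ dφ dθ.

Inner (ρ from 0 to 1): 21sin(φ)/5.
Middle (φ from 0 to π): 42/5.
Outer (θ from 0 to 2π): 84π/5.

Therefore ∯_{∂V} F · n dS = 84π/5.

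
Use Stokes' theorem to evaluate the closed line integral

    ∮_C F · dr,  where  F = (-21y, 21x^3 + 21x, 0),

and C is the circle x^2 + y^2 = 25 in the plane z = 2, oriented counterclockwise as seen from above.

Let S be the flat disk x^2 + y^2 ≤ 25 in the plane z = 2, with upward unit normal n̂ = ẑ. By Stokes' theorem,

    ∮_C F · dr = ∬_S (∇ × F) · n̂ dS = ∬_D (curl F)_z dA,

where D is the disk x^2 + y^2 ≤ 25.

Compute the curl of F = (-21y, 21x^3 + 21x, 0):
    (∇ × F)_x = ∂F_z/∂y - ∂F_y/∂z = 0,
    (∇ × F)_y = ∂F_x/∂z - ∂F_z/∂x = 0,
    (∇ × F)_z = ∂F_y/∂x - ∂F_x/∂y = 63x^2 + 42.

On z = 2, (curl F)_z = 63x^2 + 42.

Convert to polar (x = r cos θ, y = r sin θ, dA = r dr dθ); the integrand becomes 63r^2cos(θ)^2 + 42, so

    ∬_D (curl F)_z dA = ∫_0^{2π} ∫_0^{5} (63r^2cos(θ)^2 + 42) · r dr dθ.

Inner (r from 0 to 5): 39375cos(θ)^2/4 + 525.
Outer (θ from 0 to 2π): 43575π/4.

Therefore ∮_C F · dr = 43575π/4.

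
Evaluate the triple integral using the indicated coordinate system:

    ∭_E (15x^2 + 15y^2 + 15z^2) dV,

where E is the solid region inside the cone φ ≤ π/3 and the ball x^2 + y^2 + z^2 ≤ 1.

In spherical coordinates, x = ρ sin(φ) cos(θ), y = ρ sin(φ) sin(θ), z = ρ cos(φ), and dV = ρ^2 sin(φ) dρ dφ dθ.

The integrand becomes 15ρ^2, so

    ∭_E (15x^2 + 15y^2 + 15z^2) dV = ∫_{0}^{2π} ∫_{0}^{π/3} ∫_{0}^{1} (15ρ^2) · ρ^2 sin(φ) dρ dφ dθ.

Inner (ρ): 3sin(φ).
Middle (φ): 3/2.
Outer (θ): 3π.

Therefore the triple integral equals 3π.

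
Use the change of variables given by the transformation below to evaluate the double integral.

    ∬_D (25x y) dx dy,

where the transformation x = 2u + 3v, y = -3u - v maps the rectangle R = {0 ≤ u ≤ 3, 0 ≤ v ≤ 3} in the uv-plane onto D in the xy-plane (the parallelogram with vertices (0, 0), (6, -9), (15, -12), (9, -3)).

Compute the Jacobian determinant of (x, y) with respect to (u, v):

    ∂(x,y)/∂(u,v) = | 2  3 | = (2)(-1) - (3)(-3) = 7.
                   | -3  -1 |

Its absolute value is |J| = 7 (the area scaling factor).

Substituting x = 2u + 3v, y = -3u - v into the integrand,

    25x y → -150u^2 - 275u v - 75v^2,

so the integral becomes

    ∬_R (-150u^2 - 275u v - 75v^2) · |J| du dv = ∫_0^3 ∫_0^3 (-1050u^2 - 1925u v - 525v^2) dv du.

Inner (v): -3150u^2 - 17325u/2 - 4725.
Outer (u): -326025/4.

Therefore ∬_D (25x y) dx dy = -326025/4.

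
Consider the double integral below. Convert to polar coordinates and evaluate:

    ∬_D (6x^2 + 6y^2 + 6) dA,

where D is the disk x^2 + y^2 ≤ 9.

The region D is 0 ≤ r ≤ 3, 0 ≤ θ ≤ 2π in polar coordinates, where x = r cos(θ), y = r sin(θ), and dA = r dr dθ.

Under the substitution, the integrand becomes 6r^2 + 6, so

    ∬_D (6x^2 + 6y^2 + 6) dA = ∫_{0}^{2π} ∫_{0}^{3} (6r^2 + 6) · r dr dθ.

Inner integral (in r): ∫_{0}^{3} (6r^2 + 6) · r dr = 297/2.

Outer integral (in θ): ∫_{0}^{2π} (297/2) dθ = 297π.

Therefore ∬_D (6x^2 + 6y^2 + 6) dA = 297π.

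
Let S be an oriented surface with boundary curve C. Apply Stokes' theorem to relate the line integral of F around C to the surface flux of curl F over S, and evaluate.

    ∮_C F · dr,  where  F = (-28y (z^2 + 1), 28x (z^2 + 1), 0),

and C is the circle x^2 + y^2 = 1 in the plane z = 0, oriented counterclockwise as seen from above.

Let S be the flat disk x^2 + y^2 ≤ 1 in the plane z = 0, with upward unit normal n̂ = ẑ. By Stokes' theorem,

    ∮_C F · dr = ∬_S (∇ × F) · n̂ dS = ∬_D (curl F)_z dA,

where D is the disk x^2 + y^2 ≤ 1.

Compute the curl of F = (-28y (z^2 + 1), 28x (z^2 + 1), 0):
    (∇ × F)_x = ∂F_z/∂y - ∂F_y/∂z = -56x z,
    (∇ × F)_y = ∂F_x/∂z - ∂F_z/∂x = -56y z,
    (∇ × F)_z = ∂F_y/∂x - ∂F_x/∂y = 56z^2 + 56.

On z = 0, (curl F)_z = 56.

Convert to polar (x = r cos θ, y = r sin θ, dA = r dr dθ); the integrand becomes 56, so

    ∬_D (curl F)_z dA = ∫_0^{2π} ∫_0^{1} (56) · r dr dθ.

Inner (r from 0 to 1): 28.
Outer (θ from 0 to 2π): 56π.

Therefore ∮_C F · dr = 56π.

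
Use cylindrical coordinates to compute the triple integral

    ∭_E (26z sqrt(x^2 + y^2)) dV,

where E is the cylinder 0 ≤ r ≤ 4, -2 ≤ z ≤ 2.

In cylindrical coordinates, x = r cos(θ), y = r sin(θ), z = z, and dV = r dr dθ dz.

The integrand becomes 26r z, so

    ∭_E (26z sqrt(x^2 + y^2)) dV = ∫_{0}^{2π} ∫_{0}^{4} ∫_{-2}^{2} (26r z) · r dz dr dθ.

Inner (z): 0.
Middle (r from 0 to 4): 0.
Outer (θ): 0.

Therefore the triple integral equals 0.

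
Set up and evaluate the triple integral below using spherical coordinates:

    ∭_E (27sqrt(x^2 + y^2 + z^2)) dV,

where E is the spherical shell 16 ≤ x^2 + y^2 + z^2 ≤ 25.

In spherical coordinates, x = ρ sin(φ) cos(θ), y = ρ sin(φ) sin(θ), z = ρ cos(φ), and dV = ρ^2 sin(φ) dρ dφ dθ.

The integrand becomes 27ρ, so

    ∭_E (27sqrt(x^2 + y^2 + z^2)) dV = ∫_{0}^{2π} ∫_{0}^{π} ∫_{4}^{5} (27ρ) · ρ^2 sin(φ) dρ dφ dθ.

Inner (ρ): 9963sin(φ)/4.
Middle (φ): 9963/2.
Outer (θ): 9963π.

Therefore the triple integral equals 9963π.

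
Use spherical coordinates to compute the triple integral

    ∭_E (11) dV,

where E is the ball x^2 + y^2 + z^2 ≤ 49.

In spherical coordinates, x = ρ sin(φ) cos(θ), y = ρ sin(φ) sin(θ), z = ρ cos(φ), and dV = ρ^2 sin(φ) dρ dφ dθ.

The integrand becomes 11, so

    ∭_E (11) dV = ∫_{0}^{2π} ∫_{0}^{π} ∫_{0}^{7} (11) · ρ^2 sin(φ) dρ dφ dθ.

Inner (ρ): 3773sin(φ)/3.
Middle (φ): 7546/3.
Outer (θ): 15092π/3.

Therefore the triple integral equals 15092π/3.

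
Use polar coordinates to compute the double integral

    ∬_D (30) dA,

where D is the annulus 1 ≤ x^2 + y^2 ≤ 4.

The region D is 1 ≤ r ≤ 2, 0 ≤ θ ≤ 2π in polar coordinates, where x = r cos(θ), y = r sin(θ), and dA = r dr dθ.

Under the substitution, the integrand becomes 30, so

    ∬_D (30) dA = ∫_{0}^{2π} ∫_{1}^{2} (30) · r dr dθ.

Inner integral (in r): ∫_{1}^{2} (30) · r dr = 45.

Outer integral (in θ): ∫_{0}^{2π} (45) dθ = 90π.

Therefore ∬_D (30) dA = 90π.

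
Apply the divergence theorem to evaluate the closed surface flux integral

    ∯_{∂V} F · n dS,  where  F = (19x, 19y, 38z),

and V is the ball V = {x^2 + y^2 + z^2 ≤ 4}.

By the divergence theorem,

    ∯_{∂V} F · n dS = ∭_V (∇ · F) dV.

Compute the divergence:
    ∇ · F = ∂F_x/∂x + ∂F_y/∂y + ∂F_z/∂z = 19 + 19 + 38 = 76.

In spherical coordinates, x = ρ sin(φ) cos(θ), y = ρ sin(φ) sin(θ), z = ρ cos(φ), dV = ρ^2 sin(φ) dρ dφ dθ, with 0 ≤ ρ ≤ 2, 0 ≤ φ ≤ π, 0 ≤ θ ≤ 2π.

The integrand, after substitution and multiplying by the volume element, becomes (76) · ρ^2 sin(φ), so

    ∭_V (∇·F) dV = ∫_0^{2π} ∫_0^{π} ∫_0^{2} (76) · ρ^2 sin(φ) dρ dφ dθ.

Inner (ρ from 0 to 2): 608sin(φ)/3.
Middle (φ from 0 to π): 1216/3.
Outer (θ from 0 to 2π): 2432π/3.

Therefore ∯_{∂V} F · n dS = 2432π/3.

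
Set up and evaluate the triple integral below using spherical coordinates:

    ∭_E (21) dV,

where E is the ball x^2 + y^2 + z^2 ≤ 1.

In spherical coordinates, x = ρ sin(φ) cos(θ), y = ρ sin(φ) sin(θ), z = ρ cos(φ), and dV = ρ^2 sin(φ) dρ dφ dθ.

The integrand becomes 21, so

    ∭_E (21) dV = ∫_{0}^{2π} ∫_{0}^{π} ∫_{0}^{1} (21) · ρ^2 sin(φ) dρ dφ dθ.

Inner (ρ): 7sin(φ).
Middle (φ): 14.
Outer (θ): 28π.

Therefore the triple integral equals 28π.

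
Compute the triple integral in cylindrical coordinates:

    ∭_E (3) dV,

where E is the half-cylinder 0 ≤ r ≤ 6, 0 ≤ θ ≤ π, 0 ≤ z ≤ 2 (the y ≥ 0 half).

In cylindrical coordinates, x = r cos(θ), y = r sin(θ), z = z, and dV = r dr dθ dz.

The integrand becomes 3, so

    ∭_E (3) dV = ∫_{0}^{π} ∫_{0}^{6} ∫_{0}^{2} (3) · r dz dr dθ.

Inner (z): 6r.
Middle (r from 0 to 6): 108.
Outer (θ): 108π.

Therefore the triple integral equals 108π.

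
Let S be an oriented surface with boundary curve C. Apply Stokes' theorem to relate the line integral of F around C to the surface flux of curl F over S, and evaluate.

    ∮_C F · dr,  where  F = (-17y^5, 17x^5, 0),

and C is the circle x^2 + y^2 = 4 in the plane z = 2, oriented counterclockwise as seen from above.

Let S be the flat disk x^2 + y^2 ≤ 4 in the plane z = 2, with upward unit normal n̂ = ẑ. By Stokes' theorem,

    ∮_C F · dr = ∬_S (∇ × F) · n̂ dS = ∬_D (curl F)_z dA,

where D is the disk x^2 + y^2 ≤ 4.

Compute the curl of F = (-17y^5, 17x^5, 0):
    (∇ × F)_x = ∂F_z/∂y - ∂F_y/∂z = 0,
    (∇ × F)_y = ∂F_x/∂z - ∂F_z/∂x = 0,
    (∇ × F)_z = ∂F_y/∂x - ∂F_x/∂y = 85x^4 + 85y^4.

On z = 2, (curl F)_z = 85x^4 + 85y^4.

Convert to polar (x = r cos θ, y = r sin θ, dA = r dr dθ); the integrand becomes 85r^4(sin(θ)^4 + cos(θ)^4), so

    ∬_D (curl F)_z dA = ∫_0^{2π} ∫_0^{2} (85r^4(sin(θ)^4 + cos(θ)^4)) · r dr dθ.

Inner (r from 0 to 2): 2720sin(θ)^4/3 + 2720cos(θ)^4/3.
Outer (θ from 0 to 2π): 1360π.

Therefore ∮_C F · dr = 1360π.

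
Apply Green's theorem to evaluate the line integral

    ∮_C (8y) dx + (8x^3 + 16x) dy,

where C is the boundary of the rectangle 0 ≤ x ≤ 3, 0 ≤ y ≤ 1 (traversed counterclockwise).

Green's theorem converts the closed line integral into a double integral over the enclosed region D:

    ∮_C P dx + Q dy = ∬_D (∂Q/∂x - ∂P/∂y) dA.

Here P = 8y, Q = 8x^3 + 16x, so

    ∂Q/∂x = 24x^2 + 16,    ∂P/∂y = 8,
    ∂Q/∂x - ∂P/∂y = 24x^2 + 8.

D is the region 0 ≤ x ≤ 3, 0 ≤ y ≤ 1. Evaluating the double integral:

    ∬_D (24x^2 + 8) dA = ∫_0^{3} ∫_0^{1} (24x^2 + 8) dy dx.

Inner (y from 0 to 1): 24x^2 + 8.
Outer (x from 0 to 3): 240.

Therefore ∮_C P dx + Q dy = 240.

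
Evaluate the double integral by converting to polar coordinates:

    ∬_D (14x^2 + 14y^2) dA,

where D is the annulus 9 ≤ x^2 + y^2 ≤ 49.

The region D is 3 ≤ r ≤ 7, 0 ≤ θ ≤ 2π in polar coordinates, where x = r cos(θ), y = r sin(θ), and dA = r dr dθ.

Under the substitution, the integrand becomes 14r^2, so

    ∬_D (14x^2 + 14y^2) dA = ∫_{0}^{2π} ∫_{3}^{7} (14r^2) · r dr dθ.

Inner integral (in r): ∫_{3}^{7} (14r^2) · r dr = 8120.

Outer integral (in θ): ∫_{0}^{2π} (8120) dθ = 16240π.

Therefore ∬_D (14x^2 + 14y^2) dA = 16240π.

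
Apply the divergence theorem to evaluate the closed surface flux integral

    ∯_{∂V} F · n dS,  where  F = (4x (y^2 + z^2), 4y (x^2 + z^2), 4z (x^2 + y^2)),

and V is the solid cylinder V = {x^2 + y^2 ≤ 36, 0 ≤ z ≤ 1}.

By the divergence theorem,

    ∯_{∂V} F · n dS = ∭_V (∇ · F) dV.

Compute the divergence:
    ∇ · F = ∂F_x/∂x + ∂F_y/∂y + ∂F_z/∂z = 4y^2 + 4z^2 + 4x^2 + 4z^2 + 4x^2 + 4y^2 = 8x^2 + 8y^2 + 8z^2.

In cylindrical coordinates, x = r cos(θ), y = r sin(θ), z = z, dV = r dr dθ dz, with 0 ≤ r ≤ 6, 0 ≤ θ ≤ 2π, 0 ≤ z ≤ 1.

The integrand, after substitution and multiplying by the volume element, becomes (8r^2 + 8z^2) · r, so

    ∭_V (∇·F) dV = ∫_0^{2π} ∫_0^{6} ∫_0^{1} (8r^2 + 8z^2) · r dz dr dθ.

Inner (z from 0 to 1): 8r (r^2 + 1/3).
Middle (r from 0 to 6): 2640.
Outer (θ from 0 to 2π): 5280π.

Therefore ∯_{∂V} F · n dS = 5280π.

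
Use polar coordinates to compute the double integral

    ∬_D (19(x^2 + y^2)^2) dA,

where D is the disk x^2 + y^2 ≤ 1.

The region D is 0 ≤ r ≤ 1, 0 ≤ θ ≤ 2π in polar coordinates, where x = r cos(θ), y = r sin(θ), and dA = r dr dθ.

Under the substitution, the integrand becomes 19r^4, so

    ∬_D (19(x^2 + y^2)^2) dA = ∫_{0}^{2π} ∫_{0}^{1} (19r^4) · r dr dθ.

Inner integral (in r): ∫_{0}^{1} (19r^4) · r dr = 19/6.

Outer integral (in θ): ∫_{0}^{2π} (19/6) dθ = 19π/3.

Therefore ∬_D (19(x^2 + y^2)^2) dA = 19π/3.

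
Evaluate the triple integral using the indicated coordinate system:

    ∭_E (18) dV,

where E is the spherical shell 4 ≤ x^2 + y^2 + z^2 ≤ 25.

In spherical coordinates, x = ρ sin(φ) cos(θ), y = ρ sin(φ) sin(θ), z = ρ cos(φ), and dV = ρ^2 sin(φ) dρ dφ dθ.

The integrand becomes 18, so

    ∭_E (18) dV = ∫_{0}^{2π} ∫_{0}^{π} ∫_{2}^{5} (18) · ρ^2 sin(φ) dρ dφ dθ.

Inner (ρ): 702sin(φ).
Middle (φ): 1404.
Outer (θ): 2808π.

Therefore the triple integral equals 2808π.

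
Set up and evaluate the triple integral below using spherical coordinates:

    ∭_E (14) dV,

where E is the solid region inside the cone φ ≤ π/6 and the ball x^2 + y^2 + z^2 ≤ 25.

In spherical coordinates, x = ρ sin(φ) cos(θ), y = ρ sin(φ) sin(θ), z = ρ cos(φ), and dV = ρ^2 sin(φ) dρ dφ dθ.

The integrand becomes 14, so

    ∭_E (14) dV = ∫_{0}^{2π} ∫_{0}^{π/6} ∫_{0}^{5} (14) · ρ^2 sin(φ) dρ dφ dθ.

Inner (ρ): 1750sin(φ)/3.
Middle (φ): 1750/3 - 875sqrt(3)/3.
Outer (θ): 1750π (2 - sqrt(3))/3.

Therefore the triple integral equals 1750π (2 - sqrt(3))/3.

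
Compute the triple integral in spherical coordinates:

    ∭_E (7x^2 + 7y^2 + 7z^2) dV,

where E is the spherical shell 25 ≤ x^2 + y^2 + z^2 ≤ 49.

In spherical coordinates, x = ρ sin(φ) cos(θ), y = ρ sin(φ) sin(θ), z = ρ cos(φ), and dV = ρ^2 sin(φ) dρ dφ dθ.

The integrand becomes 7ρ^2, so

    ∭_E (7x^2 + 7y^2 + 7z^2) dV = ∫_{0}^{2π} ∫_{0}^{π} ∫_{5}^{7} (7ρ^2) · ρ^2 sin(φ) dρ dφ dθ.

Inner (ρ): 95774sin(φ)/5.
Middle (φ): 191548/5.
Outer (θ): 383096π/5.

Therefore the triple integral equals 383096π/5.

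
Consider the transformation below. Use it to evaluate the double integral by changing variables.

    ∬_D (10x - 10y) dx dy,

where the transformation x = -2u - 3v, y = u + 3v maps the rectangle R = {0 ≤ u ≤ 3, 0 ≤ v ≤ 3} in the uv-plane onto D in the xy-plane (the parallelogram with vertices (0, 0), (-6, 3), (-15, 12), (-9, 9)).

Compute the Jacobian determinant of (x, y) with respect to (u, v):

    ∂(x,y)/∂(u,v) = | -2  -3 | = (-2)(3) - (-3)(1) = -3.
                   | 1  3 |

Its absolute value is |J| = 3 (the area scaling factor).

Substituting x = -2u - 3v, y = u + 3v into the integrand,

    10x - 10y → -30u - 60v,

so the integral becomes

    ∬_R (-30u - 60v) · |J| du dv = ∫_0^3 ∫_0^3 (-90u - 180v) dv du.

Inner (v): -270u - 810.
Outer (u): -3645.

Therefore ∬_D (10x - 10y) dx dy = -3645.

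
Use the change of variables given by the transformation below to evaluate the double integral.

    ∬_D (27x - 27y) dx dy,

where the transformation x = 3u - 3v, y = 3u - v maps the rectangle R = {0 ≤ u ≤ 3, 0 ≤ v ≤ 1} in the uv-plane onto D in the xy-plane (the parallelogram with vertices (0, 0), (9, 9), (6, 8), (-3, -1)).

Compute the Jacobian determinant of (x, y) with respect to (u, v):

    ∂(x,y)/∂(u,v) = | 3  -3 | = (3)(-1) - (-3)(3) = 6.
                   | 3  -1 |

Its absolute value is |J| = 6 (the area scaling factor).

Substituting x = 3u - 3v, y = 3u - v into the integrand,

    27x - 27y → -54v,

so the integral becomes

    ∬_R (-54v) · |J| du dv = ∫_0^3 ∫_0^1 (-324v) dv du.

Inner (v): -162.
Outer (u): -486.

Therefore ∬_D (27x - 27y) dx dy = -486.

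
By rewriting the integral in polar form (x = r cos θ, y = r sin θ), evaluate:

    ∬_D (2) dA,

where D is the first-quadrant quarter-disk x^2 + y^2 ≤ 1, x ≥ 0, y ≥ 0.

The region D is 0 ≤ r ≤ 1, 0 ≤ θ ≤ π/2 in polar coordinates, where x = r cos(θ), y = r sin(θ), and dA = r dr dθ.

Under the substitution, the integrand becomes 2, so

    ∬_D (2) dA = ∫_{0}^{π/2} ∫_{0}^{1} (2) · r dr dθ.

Inner integral (in r): ∫_{0}^{1} (2) · r dr = 1.

Outer integral (in θ): ∫_{0}^{π/2} (1) dθ = π/2.

Therefore ∬_D (2) dA = π/2.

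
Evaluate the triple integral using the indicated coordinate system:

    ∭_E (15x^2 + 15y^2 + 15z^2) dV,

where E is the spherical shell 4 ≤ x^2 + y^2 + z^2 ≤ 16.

In spherical coordinates, x = ρ sin(φ) cos(θ), y = ρ sin(φ) sin(θ), z = ρ cos(φ), and dV = ρ^2 sin(φ) dρ dφ dθ.

The integrand becomes 15ρ^2, so

    ∭_E (15x^2 + 15y^2 + 15z^2) dV = ∫_{0}^{2π} ∫_{0}^{π} ∫_{2}^{4} (15ρ^2) · ρ^2 sin(φ) dρ dφ dθ.

Inner (ρ): 2976sin(φ).
Middle (φ): 5952.
Outer (θ): 11904π.

Therefore the triple integral equals 11904π.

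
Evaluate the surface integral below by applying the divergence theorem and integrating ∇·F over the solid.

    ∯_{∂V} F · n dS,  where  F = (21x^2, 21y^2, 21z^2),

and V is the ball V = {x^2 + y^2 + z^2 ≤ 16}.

By the divergence theorem,

    ∯_{∂V} F · n dS = ∭_V (∇ · F) dV.

Compute the divergence:
    ∇ · F = ∂F_x/∂x + ∂F_y/∂y + ∂F_z/∂z = 42x + 42y + 42z.

In spherical coordinates, x = ρ sin(φ) cos(θ), y = ρ sin(φ) sin(θ), z = ρ cos(φ), dV = ρ^2 sin(φ) dρ dφ dθ, with 0 ≤ ρ ≤ 4, 0 ≤ φ ≤ π, 0 ≤ θ ≤ 2π.

The integrand, after substitution and multiplying by the volume element, becomes (42ρ (sqrt(2)sin(φ)sin(θ + π/4) + cos(φ))) · ρ^2 sin(φ), so

    ∭_V (∇·F) dV = ∫_0^{2π} ∫_0^{π} ∫_0^{4} (42ρ (sqrt(2)sin(φ)sin(θ + π/4) + cos(φ))) · ρ^2 sin(φ) dρ dφ dθ.

Inner (ρ from 0 to 4): 2688(sqrt(2)sin(φ)sin(θ + π/4) + cos(φ))sin(φ).
Middle (φ from 0 to π): 1344sqrt(2)π sin(θ + π/4).
Outer (θ from 0 to 2π): 0.

Therefore ∯_{∂V} F · n dS = 0.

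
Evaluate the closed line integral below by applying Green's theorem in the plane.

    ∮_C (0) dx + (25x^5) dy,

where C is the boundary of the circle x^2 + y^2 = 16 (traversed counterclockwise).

Green's theorem converts the closed line integral into a double integral over the enclosed region D:

    ∮_C P dx + Q dy = ∬_D (∂Q/∂x - ∂P/∂y) dA.

Here P = 0, Q = 25x^5, so

    ∂Q/∂x = 125x^4,    ∂P/∂y = 0,
    ∂Q/∂x - ∂P/∂y = 125x^4.

D is the region x^2 + y^2 ≤ 16. Evaluating the double integral:

In polar coordinates (x = r cos θ, y = r sin θ, dA = r dr dθ) the integrand becomes 125r^4cos(θ)^4, so

    ∬_D (125x^4) dA = ∫_0^{2π} ∫_0^{4} (125r^4cos(θ)^4) · r dr dθ.

Inner (r from 0 to 4): 256000cos(θ)^4/3.
Outer (θ from 0 to 2π): 64000π.

Therefore ∮_C P dx + Q dy = 64000π.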